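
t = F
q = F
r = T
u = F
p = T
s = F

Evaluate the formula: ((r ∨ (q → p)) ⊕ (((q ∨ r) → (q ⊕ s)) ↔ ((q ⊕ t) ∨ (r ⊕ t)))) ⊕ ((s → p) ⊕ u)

F

q → p = F → T = T
r ∨ (q → p) = T ∨ T = T
q ∨ r = F ∨ T = T
q ⊕ s = F ⊕ F = F
(q ∨ r) → (q ⊕ s) = T → F = F
q ⊕ t = F ⊕ F = F
r ⊕ t = T ⊕ F = T
(q ⊕ t) ∨ (r ⊕ t) = F ∨ T = T
((q ∨ r) → (q ⊕ s)) ↔ ((q ⊕ t) ∨ (r ⊕ t)) = F ↔ T = F
(r ∨ (q → p)) ⊕ (((q ∨ r) → (q ⊕ s)) ↔ ((q ⊕ t) ∨ (r ⊕ t))) = T ⊕ F = T
s → p = F → T = T
(s → p) ⊕ u = T ⊕ F = T
((r ∨ (q → p)) ⊕ (((q ∨ r) → (q ⊕ s)) ↔ ((q ⊕ t) ∨ (r ⊕ t)))) ⊕ ((s → p) ⊕ u) = T ⊕ T = F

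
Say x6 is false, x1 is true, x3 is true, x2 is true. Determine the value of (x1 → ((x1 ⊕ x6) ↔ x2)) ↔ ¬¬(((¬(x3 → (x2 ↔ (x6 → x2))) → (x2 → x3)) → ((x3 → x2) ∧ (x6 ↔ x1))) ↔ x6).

T

x1 ⊕ x6 = T ⊕ F = T
(x1 ⊕ x6) ↔ x2 = T ↔ T = T
x1 → ((x1 ⊕ x6) ↔ x2) = T → T = T
x6 → x2 = F → T = T
x2 ↔ (x6 → x2) = T ↔ T = T
x3 → (x2 ↔ (x6 → x2)) = T → T = T
¬(x3 → (x2 ↔ (x6 → x2))) = ¬T = F
x2 → x3 = T → T = T
¬(x3 → (x2 ↔ (x6 → x2))) → (x2 → x3) = F → T = T
x3 → x2 = T → T = T
x6 ↔ x1 = F ↔ T = F
(x3 → x2) ∧ (x6 ↔ x1) = T ∧ F = F
(¬(x3 → (x2 ↔ (x6 → x2))) → (x2 → x3)) → ((x3 → x2) ∧ (x6 ↔ x1)) = T → F = F
((¬(x3 → (x2 ↔ (x6 → x2))) → (x2 → x3)) → ((x3 → x2) ∧ (x6 ↔ x1))) ↔ x6 = F ↔ F = T
¬(((¬(x3 → (x2 ↔ (x6 → x2))) → (x2 → x3)) → ((x3 → x2) ∧ (x6 ↔ x1))) ↔ x6) = ¬T = F
¬¬(((¬(x3 → (x2 ↔ (x6 → x2))) → (x2 → x3)) → ((x3 → x2) ∧ (x6 ↔ x1))) ↔ x6) = ¬F = T
(x1 → ((x1 ⊕ x6) ↔ x2)) ↔ ¬¬(((¬(x3 → (x2 ↔ (x6 → x2))) → (x2 → x3)) → ((x3 → x2) ∧ (x6 ↔ x1))) ↔ x6) = T ↔ T = T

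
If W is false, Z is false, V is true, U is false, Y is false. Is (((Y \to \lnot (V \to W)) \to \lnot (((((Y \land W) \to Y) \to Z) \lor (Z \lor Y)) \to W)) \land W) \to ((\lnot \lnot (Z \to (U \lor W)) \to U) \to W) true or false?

T

V \to W = T \to F = F
\lnot (V \to W) = \lnot F = T
Y \to \lnot (V \to W) = F \to T = T
Y \land W = F \land F = F
(Y \land W) \to Y = F \to F = T
((Y \land W) \to Y) \to Z = T \to F = F
Z \lor Y = F \lor F = F
(((Y \land W) \to Y) \to Z) \lor (Z \lor Y) = F \lor F = F
((((Y \land W) \to Y) \to Z) \lor (Z \lor Y)) \to W = F \to F = T
\lnot (((((Y \land W) \to Y) \to Z) \lor (Z \lor Y)) \to W) = \lnot T = F
(Y \to \lnot (V \to W)) \to \lnot (((((Y \land W) \to Y) \to Z) \lor (Z \lor Y)) \to W) = T \to F = F
((Y \to \lnot (V \to W)) \to \lnot (((((Y \land W) \to Y) \to Z) \lor (Z \lor Y)) \to W)) \land W = F \land F = F
U \lor W = F \lor F = F
Z \to (U \lor W) = F \to F = T
\lnot (Z \to (U \lor W)) = \lnot T = F
\lnot \lnot (Z \to (U \lor W)) = \lnot F = T
\lnot \lnot (Z \to (U \lor W)) \to U = T \to F = F
(\lnot \lnot (Z \to (U \lor W)) \to U) \to W = F \to F = T
(((Y \to \lnot (V \to W)) \to \lnot (((((Y \land W) \to Y) \to Z) \lor (Z \lor Y)) \to W)) \land W) \to ((\lnot \lnot (Z \to (U \lor W)) \to U) \to W) = F \to T = T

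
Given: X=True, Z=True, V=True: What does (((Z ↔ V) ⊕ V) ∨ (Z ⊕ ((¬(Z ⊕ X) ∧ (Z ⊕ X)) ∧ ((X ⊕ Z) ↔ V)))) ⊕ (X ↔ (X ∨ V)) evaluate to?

False

Z ↔ V = True ↔ True = True
(Z ↔ V) ⊕ V = True ⊕ True = False
Z ⊕ X = True ⊕ True = False
¬(Z ⊕ X) = ¬False = True
Z ⊕ X = True ⊕ True = False
¬(Z ⊕ X) ∧ (Z ⊕ X) = True ∧ False = False
X ⊕ Z = True ⊕ True = False
(X ⊕ Z) ↔ V = False ↔ True = False
(¬(Z ⊕ X) ∧ (Z ⊕ X)) ∧ ((X ⊕ Z) ↔ V) = False ∧ False = False
Z ⊕ ((¬(Z ⊕ X) ∧ (Z ⊕ X)) ∧ ((X ⊕ Z) ↔ V)) = True ⊕ False = True
((Z ↔ V) ⊕ V) ∨ (Z ⊕ ((¬(Z ⊕ X) ∧ (Z ⊕ X)) ∧ ((X ⊕ Z) ↔ V))) = False ∨ True = True
X ∨ V = True ∨ True = True
X ↔ (X ∨ V) = True ↔ True = True
(((Z ↔ V) ⊕ V) ∨ (Z ⊕ ((¬(Z ⊕ X) ∧ (Z ⊕ X)) ∧ ((X ⊕ Z) ↔ V)))) ⊕ (X ↔ (X ∨ V)) = True ⊕ True = False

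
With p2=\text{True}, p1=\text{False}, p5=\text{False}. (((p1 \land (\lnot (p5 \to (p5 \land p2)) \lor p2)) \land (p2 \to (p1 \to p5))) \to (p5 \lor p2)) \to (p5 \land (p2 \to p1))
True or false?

\text{False}

p5 \land p2 = \text{False} \land \text{True} = \text{False}
p5 \to (p5 \land p2) = \text{False} \to \text{False} = \text{True}
\lnot (p5 \to (p5 \land p2)) = \lnot \text{True} = \text{False}
\lnot (p5 \to (p5 \land p2)) \lor p2 = \text{False} \lor \text{True} = \text{True}
p1 \land (\lnot (p5 \to (p5 \land p2)) \lor p2) = \text{False} \land \text{True} = \text{False}
p1 \to p5 = \text{False} \to \text{False} = \text{True}
p2 \to (p1 \to p5) = \text{True} \to \text{True} = \text{True}
(p1 \land (\lnot (p5 \to (p5 \land p2)) \lor p2)) \land (p2 \to (p1 \to p5)) = \text{False} \land \text{True} = \text{False}
p5 \lor p2 = \text{False} \lor \text{True} = \text{True}
((p1 \land (\lnot (p5 \to (p5 \land p2)) \lor p2)) \land (p2 \to (p1 \to p5))) \to (p5 \lor p2) = \text{False} \to \text{True} = \text{True}
p2 \to p1 = \text{True} \to \text{False} = \text{False}
p5 \land (p2 \to p1) = \text{False} \land \text{False} = \text{False}
(((p1 \land (\lnot (p5 \to (p5 \land p2)) \lor p2)) \land (p2 \to (p1 \to p5))) \to (p5 \lor p2)) \to (p5 \land (p2 \to p1)) = \text{True} \to \text{False} = \text{False}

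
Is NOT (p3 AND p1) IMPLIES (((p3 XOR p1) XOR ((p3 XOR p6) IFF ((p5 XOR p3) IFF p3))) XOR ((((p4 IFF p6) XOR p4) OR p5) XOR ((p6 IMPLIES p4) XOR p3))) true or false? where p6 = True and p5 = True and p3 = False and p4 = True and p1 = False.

False

p3 AND p1 = False AND False = False
NOT (p3 AND p1) = NOT False = True
p3 XOR p1 = False XOR False = False
p3 XOR p6 = False XOR True = True
p5 XOR p3 = True XOR False = True
(p5 XOR p3) IFF p3 = True IFF False = False
(p3 XOR p6) IFF ((p5 XOR p3) IFF p3) = True IFF False = False
(p3 XOR p1) XOR ((p3 XOR p6) IFF ((p5 XOR p3) IFF p3)) = False XOR False = False
p4 IFF p6 = True IFF True = True
(p4 IFF p6) XOR p4 = True XOR True = False
((p4 IFF p6) XOR p4) OR p5 = False OR True = True
p6 IMPLIES p4 = True IMPLIES True = True
(p6 IMPLIES p4) XOR p3 = True XOR False = True
(((p4 IFF p6) XOR p4) OR p5) XOR ((p6 IMPLIES p4) XOR p3) = True XOR True = False
((p3 XOR p1) XOR ((p3 XOR p6) IFF ((p5 XOR p3) IFF p3))) XOR ((((p4 IFF p6) XOR p4) OR p5) XOR ((p6 IMPLIES p4) XOR p3)) = False XOR False = False
NOT (p3 AND p1) IMPLIES (((p3 XOR p1) XOR ((p3 XOR p6) IFF ((p5 XOR p3) IFF p3))) XOR ((((p4 IFF p6) XOR p4) OR p5) XOR ((p6 IMPLIES p4) XOR p3))) = True IMPLIES False = False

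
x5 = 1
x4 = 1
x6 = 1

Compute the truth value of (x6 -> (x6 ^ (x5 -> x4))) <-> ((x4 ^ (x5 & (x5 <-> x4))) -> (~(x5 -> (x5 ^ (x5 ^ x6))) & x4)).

Substituting x5=1, x4=1, x6=1:
x5 -> x4 = 1 -> 1 = 1
x6 ^ (x5 -> x4) = 1 ^ 1 = 0
x6 -> (x6 ^ (x5 -> x4)) = 1 -> 0 = 0
x5 <-> x4 = 1 <-> 1 = 1
x5 & (x5 <-> x4) = 1 & 1 = 1
x4 ^ (x5 & (x5 <-> x4)) = 1 ^ 1 = 0
x5 ^ x6 = 1 ^ 1 = 0
x5 ^ (x5 ^ x6) = 1 ^ 0 = 1
x5 -> (x5 ^ (x5 ^ x6)) = 1 -> 1 = 1
~(x5 -> (x5 ^ (x5 ^ x6))) = ~1 = 0
~(x5 -> (x5 ^ (x5 ^ x6))) & x4 = 0 & 1 = 0
(x4 ^ (x5 & (x5 <-> x4))) -> (~(x5 -> (x5 ^ (x5 ^ x6))) & x4) = 0 -> 0 = 1
(x6 -> (x6 ^ (x5 -> x4))) <-> ((x4 ^ (x5 & (x5 <-> x4))) -> (~(x5 -> (x5 ^ (x5 ^ x6))) & x4)) = 0 <-> 1 = 0

0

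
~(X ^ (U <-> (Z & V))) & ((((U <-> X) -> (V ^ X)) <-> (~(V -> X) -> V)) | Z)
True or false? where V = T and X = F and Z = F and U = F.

F

Substituting V=T, X=F, Z=F, U=F:
Z & V = F & T = F
U <-> (Z & V) = F <-> F = T
X ^ (U <-> (Z & V)) = F ^ T = T
~(X ^ (U <-> (Z & V))) = ~T = F
U <-> X = F <-> F = T
V ^ X = T ^ F = T
(U <-> X) -> (V ^ X) = T -> T = T
V -> X = T -> F = F
~(V -> X) = ~F = T
~(V -> X) -> V = T -> T = T
((U <-> X) -> (V ^ X)) <-> (~(V -> X) -> V) = T <-> T = T
(((U <-> X) -> (V ^ X)) <-> (~(V -> X) -> V)) | Z = T | F = T
~(X ^ (U <-> (Z & V))) & ((((U <-> X) -> (V ^ X)) <-> (~(V -> X) -> V)) | Z) = F & T = F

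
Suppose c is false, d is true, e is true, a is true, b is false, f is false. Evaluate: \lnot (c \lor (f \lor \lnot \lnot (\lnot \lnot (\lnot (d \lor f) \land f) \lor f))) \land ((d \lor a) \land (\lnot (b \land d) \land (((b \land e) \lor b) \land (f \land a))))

\text{False}

d \lor f = \text{True} \lor \text{False} = \text{True}
\lnot (d \lor f) = \lnot \text{True} = \text{False}
\lnot (d \lor f) \land f = \text{False} \land \text{False} = \text{False}
\lnot (\lnot (d \lor f) \land f) = \lnot \text{False} = \text{True}
\lnot \lnot (\lnot (d \lor f) \land f) = \lnot \text{True} = \text{False}
\lnot \lnot (\lnot (d \lor f) \land f) \lor f = \text{False} \lor \text{False} = \text{False}
\lnot (\lnot \lnot (\lnot (d \lor f) \land f) \lor f) = \lnot \text{False} = \text{True}
\lnot \lnot (\lnot \lnot (\lnot (d \lor f) \land f) \lor f) = \lnot \text{True} = \text{False}
f \lor \lnot \lnot (\lnot \lnot (\lnot (d \lor f) \land f) \lor f) = \text{False} \lor \text{False} = \text{False}
c \lor (f \lor \lnot \lnot (\lnot \lnot (\lnot (d \lor f) \land f) \lor f)) = \text{False} \lor \text{False} = \text{False}
\lnot (c \lor (f \lor \lnot \lnot (\lnot \lnot (\lnot (d \lor f) \land f) \lor f))) = \lnot \text{False} = \text{True}
d \lor a = \text{True} \lor \text{True} = \text{True}
b \land d = \text{False} \land \text{True} = \text{False}
\lnot (b \land d) = \lnot \text{False} = \text{True}
b \land e = \text{False} \land \text{True} = \text{False}
(b \land e) \lor b = \text{False} \lor \text{False} = \text{False}
f \land a = \text{False} \land \text{True} = \text{False}
((b \land e) \lor b) \land (f \land a) = \text{False} \land \text{False} = \text{False}
\lnot (b \land d) \land (((b \land e) \lor b) \land (f \land a)) = \text{True} \land \text{False} = \text{False}
(d \lor a) \land (\lnot (b \land d) \land (((b \land e) \lor b) \land (f \land a))) = \text{True} \land \text{False} = \text{False}
\lnot (c \lor (f \lor \lnot \lnot (\lnot \lnot (\lnot (d \lor f) \land f) \lor f))) \land ((d \lor a) \land (\lnot (b \land d) \land (((b \land e) \lor b) \land (f \land a)))) = \text{True} \land \text{False} = \text{False}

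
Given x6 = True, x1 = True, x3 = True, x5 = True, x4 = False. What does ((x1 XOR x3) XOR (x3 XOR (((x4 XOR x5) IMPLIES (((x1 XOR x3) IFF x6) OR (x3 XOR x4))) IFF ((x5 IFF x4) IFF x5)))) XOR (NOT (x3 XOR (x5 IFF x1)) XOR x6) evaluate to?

True

x1 XOR x3 = True XOR True = False
x4 XOR x5 = False XOR True = True
x1 XOR x3 = True XOR True = False
(x1 XOR x3) IFF x6 = False IFF True = False
x3 XOR x4 = True XOR False = True
((x1 XOR x3) IFF x6) OR (x3 XOR x4) = False OR True = True
(x4 XOR x5) IMPLIES (((x1 XOR x3) IFF x6) OR (x3 XOR x4)) = True IMPLIES True = True
x5 IFF x4 = True IFF False = False
(x5 IFF x4) IFF x5 = False IFF True = False
((x4 XOR x5) IMPLIES (((x1 XOR x3) IFF x6) OR (x3 XOR x4))) IFF ((x5 IFF x4) IFF x5) = True IFF False = False
x3 XOR (((x4 XOR x5) IMPLIES (((x1 XOR x3) IFF x6) OR (x3 XOR x4))) IFF ((x5 IFF x4) IFF x5)) = True XOR False = True
(x1 XOR x3) XOR (x3 XOR (((x4 XOR x5) IMPLIES (((x1 XOR x3) IFF x6) OR (x3 XOR x4))) IFF ((x5 IFF x4) IFF x5))) = False XOR True = True
x5 IFF x1 = True IFF True = True
x3 XOR (x5 IFF x1) = True XOR True = False
NOT (x3 XOR (x5 IFF x1)) = NOT False = True
NOT (x3 XOR (x5 IFF x1)) XOR x6 = True XOR True = False
((x1 XOR x3) XOR (x3 XOR (((x4 XOR x5) IMPLIES (((x1 XOR x3) IFF x6) OR (x3 XOR x4))) IFF ((x5 IFF x4) IFF x5)))) XOR (NOT (x3 XOR (x5 IFF x1)) XOR x6) = True XOR False = True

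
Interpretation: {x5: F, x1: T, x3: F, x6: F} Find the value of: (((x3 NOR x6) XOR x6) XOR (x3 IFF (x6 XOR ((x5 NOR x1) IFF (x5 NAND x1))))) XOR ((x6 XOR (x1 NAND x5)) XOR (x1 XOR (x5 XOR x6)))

F

x3 NOR x6 = F NOR F = T
(x3 NOR x6) XOR x6 = T XOR F = T
x5 NOR x1 = F NOR T = F
x5 NAND x1 = F NAND T = T
(x5 NOR x1) IFF (x5 NAND x1) = F IFF T = F
x6 XOR ((x5 NOR x1) IFF (x5 NAND x1)) = F XOR F = F
x3 IFF (x6 XOR ((x5 NOR x1) IFF (x5 NAND x1))) = F IFF F = T
((x3 NOR x6) XOR x6) XOR (x3 IFF (x6 XOR ((x5 NOR x1) IFF (x5 NAND x1)))) = T XOR T = F
x1 NAND x5 = T NAND F = T
x6 XOR (x1 NAND x5) = F XOR T = T
x5 XOR x6 = F XOR F = F
x1 XOR (x5 XOR x6) = T XOR F = T
(x6 XOR (x1 NAND x5)) XOR (x1 XOR (x5 XOR x6)) = T XOR T = F
(((x3 NOR x6) XOR x6) XOR (x3 IFF (x6 XOR ((x5 NOR x1) IFF (x5 NAND x1))))) XOR ((x6 XOR (x1 NAND x5)) XOR (x1 XOR (x5 XOR x6))) = F XOR F = F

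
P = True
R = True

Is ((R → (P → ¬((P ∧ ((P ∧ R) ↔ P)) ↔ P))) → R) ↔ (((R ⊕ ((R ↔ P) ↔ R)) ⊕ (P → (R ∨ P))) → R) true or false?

P ∧ R = True ∧ True = True
(P ∧ R) ↔ P = True ↔ True = True
P ∧ ((P ∧ R) ↔ P) = True ∧ True = True
(P ∧ ((P ∧ R) ↔ P)) ↔ P = True ↔ True = True
¬((P ∧ ((P ∧ R) ↔ P)) ↔ P) = ¬True = False
P → ¬((P ∧ ((P ∧ R) ↔ P)) ↔ P) = True → False = False
R → (P → ¬((P ∧ ((P ∧ R) ↔ P)) ↔ P)) = True → False = False
(R → (P → ¬((P ∧ ((P ∧ R) ↔ P)) ↔ P))) → R = False → True = True
R ↔ P = True ↔ True = True
(R ↔ P) ↔ R = True ↔ True = True
R ⊕ ((R ↔ P) ↔ R) = True ⊕ True = False
R ∨ P = True ∨ True = True
P → (R ∨ P) = True → True = True
(R ⊕ ((R ↔ P) ↔ R)) ⊕ (P → (R ∨ P)) = False ⊕ True = True
((R ⊕ ((R ↔ P) ↔ R)) ⊕ (P → (R ∨ P))) → R = True → True = True
((R → (P → ¬((P ∧ ((P ∧ R) ↔ P)) ↔ P))) → R) ↔ (((R ⊕ ((R ↔ P) ↔ R)) ⊕ (P → (R ∨ P))) → R) = True ↔ True = True

True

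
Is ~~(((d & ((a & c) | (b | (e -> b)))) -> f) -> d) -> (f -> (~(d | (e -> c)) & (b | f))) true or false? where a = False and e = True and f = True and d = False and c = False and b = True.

a & c = False & False = False
e -> b = True -> True = True
b | (e -> b) = True | True = True
(a & c) | (b | (e -> b)) = False | True = True
d & ((a & c) | (b | (e -> b))) = False & True = False
(d & ((a & c) | (b | (e -> b)))) -> f = False -> True = True
((d & ((a & c) | (b | (e -> b)))) -> f) -> d = True -> False = False
~(((d & ((a & c) | (b | (e -> b)))) -> f) -> d) = ~False = True
~~(((d & ((a & c) | (b | (e -> b)))) -> f) -> d) = ~True = False
e -> c = True -> False = False
d | (e -> c) = False | False = False
~(d | (e -> c)) = ~False = True
b | f = True | True = True
~(d | (e -> c)) & (b | f) = True & True = True
f -> (~(d | (e -> c)) & (b | f)) = True -> True = True
~~(((d & ((a & c) | (b | (e -> b)))) -> f) -> d) -> (f -> (~(d | (e -> c)) & (b | f))) = False -> True = True

True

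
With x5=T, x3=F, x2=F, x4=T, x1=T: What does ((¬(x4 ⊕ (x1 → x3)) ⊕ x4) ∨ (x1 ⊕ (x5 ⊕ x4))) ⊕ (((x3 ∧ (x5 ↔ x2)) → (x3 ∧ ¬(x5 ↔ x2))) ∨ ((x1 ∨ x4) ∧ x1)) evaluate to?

F

x1 → x3 = T → F = F
x4 ⊕ (x1 → x3) = T ⊕ F = T
¬(x4 ⊕ (x1 → x3)) = ¬T = F
¬(x4 ⊕ (x1 → x3)) ⊕ x4 = F ⊕ T = T
x5 ⊕ x4 = T ⊕ T = F
x1 ⊕ (x5 ⊕ x4) = T ⊕ F = T
(¬(x4 ⊕ (x1 → x3)) ⊕ x4) ∨ (x1 ⊕ (x5 ⊕ x4)) = T ∨ T = T
x5 ↔ x2 = T ↔ F = F
x3 ∧ (x5 ↔ x2) = F ∧ F = F
x5 ↔ x2 = T ↔ F = F
¬(x5 ↔ x2) = ¬F = T
x3 ∧ ¬(x5 ↔ x2) = F ∧ T = F
(x3 ∧ (x5 ↔ x2)) → (x3 ∧ ¬(x5 ↔ x2)) = F → F = T
x1 ∨ x4 = T ∨ T = T
(x1 ∨ x4) ∧ x1 = T ∧ T = T
((x3 ∧ (x5 ↔ x2)) → (x3 ∧ ¬(x5 ↔ x2))) ∨ ((x1 ∨ x4) ∧ x1) = T ∨ T = T
((¬(x4 ⊕ (x1 → x3)) ⊕ x4) ∨ (x1 ⊕ (x5 ⊕ x4))) ⊕ (((x3 ∧ (x5 ↔ x2)) → (x3 ∧ ¬(x5 ↔ x2))) ∨ ((x1 ∨ x4) ∧ x1)) = T ⊕ T = F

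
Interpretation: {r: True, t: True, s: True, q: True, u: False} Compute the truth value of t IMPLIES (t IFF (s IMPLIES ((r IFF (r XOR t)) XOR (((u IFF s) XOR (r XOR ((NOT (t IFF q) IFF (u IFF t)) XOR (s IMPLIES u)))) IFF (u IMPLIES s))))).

False

r XOR t = True XOR True = False
r IFF (r XOR t) = True IFF False = False
u IFF s = False IFF True = False
t IFF q = True IFF True = True
NOT (t IFF q) = NOT True = False
u IFF t = False IFF True = False
NOT (t IFF q) IFF (u IFF t) = False IFF False = True
s IMPLIES u = True IMPLIES False = False
(NOT (t IFF q) IFF (u IFF t)) XOR (s IMPLIES u) = True XOR False = True
r XOR ((NOT (t IFF q) IFF (u IFF t)) XOR (s IMPLIES u)) = True XOR True = False
(u IFF s) XOR (r XOR ((NOT (t IFF q) IFF (u IFF t)) XOR (s IMPLIES u))) = False XOR False = False
u IMPLIES s = False IMPLIES True = True
((u IFF s) XOR (r XOR ((NOT (t IFF q) IFF (u IFF t)) XOR (s IMPLIES u)))) IFF (u IMPLIES s) = False IFF True = False
(r IFF (r XOR t)) XOR (((u IFF s) XOR (r XOR ((NOT (t IFF q) IFF (u IFF t)) XOR (s IMPLIES u)))) IFF (u IMPLIES s)) = False XOR False = False
s IMPLIES ((r IFF (r XOR t)) XOR (((u IFF s) XOR (r XOR ((NOT (t IFF q) IFF (u IFF t)) XOR (s IMPLIES u)))) IFF (u IMPLIES s))) = True IMPLIES False = False
t IFF (s IMPLIES ((r IFF (r XOR t)) XOR (((u IFF s) XOR (r XOR ((NOT (t IFF q) IFF (u IFF t)) XOR (s IMPLIES u)))) IFF (u IMPLIES s)))) = True IFF False = False
t IMPLIES (t IFF (s IMPLIES ((r IFF (r XOR t)) XOR (((u IFF s) XOR (r XOR ((NOT (t IFF q) IFF (u IFF t)) XOR (s IMPLIES u)))) IFF (u IMPLIES s))))) = True IMPLIES False = False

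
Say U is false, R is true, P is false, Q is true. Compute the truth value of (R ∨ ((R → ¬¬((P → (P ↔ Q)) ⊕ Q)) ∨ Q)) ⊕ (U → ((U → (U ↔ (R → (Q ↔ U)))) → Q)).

False

P ↔ Q = False ↔ True = False
P → (P ↔ Q) = False → False = True
(P → (P ↔ Q)) ⊕ Q = True ⊕ True = False
¬((P → (P ↔ Q)) ⊕ Q) = ¬False = True
¬¬((P → (P ↔ Q)) ⊕ Q) = ¬True = False
R → ¬¬((P → (P ↔ Q)) ⊕ Q) = True → False = False
(R → ¬¬((P → (P ↔ Q)) ⊕ Q)) ∨ Q = False ∨ True = True
R ∨ ((R → ¬¬((P → (P ↔ Q)) ⊕ Q)) ∨ Q) = True ∨ True = True
Q ↔ U = True ↔ False = False
R → (Q ↔ U) = True → False = False
U ↔ (R → (Q ↔ U)) = False ↔ False = True
U → (U ↔ (R → (Q ↔ U))) = False → True = True
(U → (U ↔ (R → (Q ↔ U)))) → Q = True → True = True
U → ((U → (U ↔ (R → (Q ↔ U)))) → Q) = False → True = True
(R ∨ ((R → ¬¬((P → (P ↔ Q)) ⊕ Q)) ∨ Q)) ⊕ (U → ((U → (U ↔ (R → (Q ↔ U)))) → Q)) = True ⊕ True = False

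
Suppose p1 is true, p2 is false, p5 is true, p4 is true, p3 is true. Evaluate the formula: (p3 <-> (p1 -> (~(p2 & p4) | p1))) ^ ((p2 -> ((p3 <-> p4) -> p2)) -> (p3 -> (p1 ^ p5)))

Substituting p1=1, p2=0, p5=1, p4=1, p3=1:
p2 & p4 = 0 & 1 = 0
~(p2 & p4) = ~0 = 1
~(p2 & p4) | p1 = 1 | 1 = 1
p1 -> (~(p2 & p4) | p1) = 1 -> 1 = 1
p3 <-> (p1 -> (~(p2 & p4) | p1)) = 1 <-> 1 = 1
p3 <-> p4 = 1 <-> 1 = 1
(p3 <-> p4) -> p2 = 1 -> 0 = 0
p2 -> ((p3 <-> p4) -> p2) = 0 -> 0 = 1
p1 ^ p5 = 1 ^ 1 = 0
p3 -> (p1 ^ p5) = 1 -> 0 = 0
(p2 -> ((p3 <-> p4) -> p2)) -> (p3 -> (p1 ^ p5)) = 1 -> 0 = 0
(p3 <-> (p1 -> (~(p2 & p4) | p1))) ^ ((p2 -> ((p3 <-> p4) -> p2)) -> (p3 -> (p1 ^ p5))) = 1 ^ 0 = 1

1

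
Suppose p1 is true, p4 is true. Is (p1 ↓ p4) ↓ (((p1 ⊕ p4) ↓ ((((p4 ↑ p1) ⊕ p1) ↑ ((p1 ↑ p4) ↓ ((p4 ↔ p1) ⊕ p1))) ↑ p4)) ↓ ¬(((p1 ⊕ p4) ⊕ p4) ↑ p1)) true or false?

T

p1 ↓ p4 = T ↓ T = F
p1 ⊕ p4 = T ⊕ T = F
p4 ↑ p1 = T ↑ T = F
(p4 ↑ p1) ⊕ p1 = F ⊕ T = T
p1 ↑ p4 = T ↑ T = F
p4 ↔ p1 = T ↔ T = T
(p4 ↔ p1) ⊕ p1 = T ⊕ T = F
(p1 ↑ p4) ↓ ((p4 ↔ p1) ⊕ p1) = F ↓ F = T
((p4 ↑ p1) ⊕ p1) ↑ ((p1 ↑ p4) ↓ ((p4 ↔ p1) ⊕ p1)) = T ↑ T = F
(((p4 ↑ p1) ⊕ p1) ↑ ((p1 ↑ p4) ↓ ((p4 ↔ p1) ⊕ p1))) ↑ p4 = F ↑ T = T
(p1 ⊕ p4) ↓ ((((p4 ↑ p1) ⊕ p1) ↑ ((p1 ↑ p4) ↓ ((p4 ↔ p1) ⊕ p1))) ↑ p4) = F ↓ T = F
p1 ⊕ p4 = T ⊕ T = F
(p1 ⊕ p4) ⊕ p4 = F ⊕ T = T
((p1 ⊕ p4) ⊕ p4) ↑ p1 = T ↑ T = F
¬(((p1 ⊕ p4) ⊕ p4) ↑ p1) = ¬F = T
((p1 ⊕ p4) ↓ ((((p4 ↑ p1) ⊕ p1) ↑ ((p1 ↑ p4) ↓ ((p4 ↔ p1) ⊕ p1))) ↑ p4)) ↓ ¬(((p1 ⊕ p4) ⊕ p4) ↑ p1) = F ↓ T = F
(p1 ↓ p4) ↓ (((p1 ⊕ p4) ↓ ((((p4 ↑ p1) ⊕ p1) ↑ ((p1 ↑ p4) ↓ ((p4 ↔ p1) ⊕ p1))) ↑ p4)) ↓ ¬(((p1 ⊕ p4) ⊕ p4) ↑ p1)) = F ↓ F = T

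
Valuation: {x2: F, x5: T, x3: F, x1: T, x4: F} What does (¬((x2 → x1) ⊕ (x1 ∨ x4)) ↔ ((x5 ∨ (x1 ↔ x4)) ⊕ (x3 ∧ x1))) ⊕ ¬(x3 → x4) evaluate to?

T

Substituting x2=F, x5=T, x3=F, x1=T, x4=F:
x2 → x1 = F → T = T
x1 ∨ x4 = T ∨ F = T
(x2 → x1) ⊕ (x1 ∨ x4) = T ⊕ T = F
¬((x2 → x1) ⊕ (x1 ∨ x4)) = ¬F = T
x1 ↔ x4 = T ↔ F = F
x5 ∨ (x1 ↔ x4) = T ∨ F = T
x3 ∧ x1 = F ∧ T = F
(x5 ∨ (x1 ↔ x4)) ⊕ (x3 ∧ x1) = T ⊕ F = T
¬((x2 → x1) ⊕ (x1 ∨ x4)) ↔ ((x5 ∨ (x1 ↔ x4)) ⊕ (x3 ∧ x1)) = T ↔ T = T
x3 → x4 = F → F = T
¬(x3 → x4) = ¬T = F
(¬((x2 → x1) ⊕ (x1 ∨ x4)) ↔ ((x5 ∨ (x1 ↔ x4)) ⊕ (x3 ∧ x1))) ⊕ ¬(x3 → x4) = T ⊕ F = T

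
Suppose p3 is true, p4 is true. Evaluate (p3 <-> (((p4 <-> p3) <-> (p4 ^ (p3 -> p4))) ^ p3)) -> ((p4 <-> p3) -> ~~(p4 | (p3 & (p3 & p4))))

True

Substituting p3=True, p4=True:
p4 <-> p3 = True <-> True = True
p3 -> p4 = True -> True = True
p4 ^ (p3 -> p4) = True ^ True = False
(p4 <-> p3) <-> (p4 ^ (p3 -> p4)) = True <-> False = False
((p4 <-> p3) <-> (p4 ^ (p3 -> p4))) ^ p3 = False ^ True = True
p3 <-> (((p4 <-> p3) <-> (p4 ^ (p3 -> p4))) ^ p3) = True <-> True = True
p4 <-> p3 = True <-> True = True
p3 & p4 = True & True = True
p3 & (p3 & p4) = True & True = True
p4 | (p3 & (p3 & p4)) = True | True = True
~(p4 | (p3 & (p3 & p4))) = ~True = False
~~(p4 | (p3 & (p3 & p4))) = ~False = True
(p4 <-> p3) -> ~~(p4 | (p3 & (p3 & p4))) = True -> True = True
(p3 <-> (((p4 <-> p3) <-> (p4 ^ (p3 -> p4))) ^ p3)) -> ((p4 <-> p3) -> ~~(p4 | (p3 & (p3 & p4)))) = True -> True = True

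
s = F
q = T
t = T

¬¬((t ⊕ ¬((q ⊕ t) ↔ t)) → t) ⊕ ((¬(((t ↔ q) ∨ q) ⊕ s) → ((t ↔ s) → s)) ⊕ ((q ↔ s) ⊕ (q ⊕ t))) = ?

F

q ⊕ t = T ⊕ T = F
(q ⊕ t) ↔ t = F ↔ T = F
¬((q ⊕ t) ↔ t) = ¬F = T
t ⊕ ¬((q ⊕ t) ↔ t) = T ⊕ T = F
(t ⊕ ¬((q ⊕ t) ↔ t)) → t = F → T = T
¬((t ⊕ ¬((q ⊕ t) ↔ t)) → t) = ¬T = F
¬¬((t ⊕ ¬((q ⊕ t) ↔ t)) → t) = ¬F = T
t ↔ q = T ↔ T = T
(t ↔ q) ∨ q = T ∨ T = T
((t ↔ q) ∨ q) ⊕ s = T ⊕ F = T
¬(((t ↔ q) ∨ q) ⊕ s) = ¬T = F
t ↔ s = T ↔ F = F
(t ↔ s) → s = F → F = T
¬(((t ↔ q) ∨ q) ⊕ s) → ((t ↔ s) → s) = F → T = T
q ↔ s = T ↔ F = F
q ⊕ t = T ⊕ T = F
(q ↔ s) ⊕ (q ⊕ t) = F ⊕ F = F
(¬(((t ↔ q) ∨ q) ⊕ s) → ((t ↔ s) → s)) ⊕ ((q ↔ s) ⊕ (q ⊕ t)) = T ⊕ F = T
¬¬((t ⊕ ¬((q ⊕ t) ↔ t)) → t) ⊕ ((¬(((t ↔ q) ∨ q) ⊕ s) → ((t ↔ s) → s)) ⊕ ((q ↔ s) ⊕ (q ⊕ t))) = T ⊕ T = F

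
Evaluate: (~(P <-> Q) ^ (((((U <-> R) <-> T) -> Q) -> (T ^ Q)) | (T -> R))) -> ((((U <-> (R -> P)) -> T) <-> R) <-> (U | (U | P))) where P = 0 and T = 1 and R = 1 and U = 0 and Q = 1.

1

P <-> Q = 0 <-> 1 = 0
~(P <-> Q) = ~0 = 1
U <-> R = 0 <-> 1 = 0
(U <-> R) <-> T = 0 <-> 1 = 0
((U <-> R) <-> T) -> Q = 0 -> 1 = 1
T ^ Q = 1 ^ 1 = 0
(((U <-> R) <-> T) -> Q) -> (T ^ Q) = 1 -> 0 = 0
T -> R = 1 -> 1 = 1
((((U <-> R) <-> T) -> Q) -> (T ^ Q)) | (T -> R) = 0 | 1 = 1
~(P <-> Q) ^ (((((U <-> R) <-> T) -> Q) -> (T ^ Q)) | (T -> R)) = 1 ^ 1 = 0
R -> P = 1 -> 0 = 0
U <-> (R -> P) = 0 <-> 0 = 1
(U <-> (R -> P)) -> T = 1 -> 1 = 1
((U <-> (R -> P)) -> T) <-> R = 1 <-> 1 = 1
U | P = 0 | 0 = 0
U | (U | P) = 0 | 0 = 0
(((U <-> (R -> P)) -> T) <-> R) <-> (U | (U | P)) = 1 <-> 0 = 0
(~(P <-> Q) ^ (((((U <-> R) <-> T) -> Q) -> (T ^ Q)) | (T -> R))) -> ((((U <-> (R -> P)) -> T) <-> R) <-> (U | (U | P))) = 0 -> 0 = 1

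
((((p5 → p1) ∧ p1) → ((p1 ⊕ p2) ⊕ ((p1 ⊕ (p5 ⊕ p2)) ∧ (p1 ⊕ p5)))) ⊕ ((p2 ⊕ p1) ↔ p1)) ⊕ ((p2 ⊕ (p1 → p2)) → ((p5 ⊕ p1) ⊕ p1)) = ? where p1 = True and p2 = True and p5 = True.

p5 → p1 = True → True = True
(p5 → p1) ∧ p1 = True ∧ True = True
p1 ⊕ p2 = True ⊕ True = False
p5 ⊕ p2 = True ⊕ True = False
p1 ⊕ (p5 ⊕ p2) = True ⊕ False = True
p1 ⊕ p5 = True ⊕ True = False
(p1 ⊕ (p5 ⊕ p2)) ∧ (p1 ⊕ p5) = True ∧ False = False
(p1 ⊕ p2) ⊕ ((p1 ⊕ (p5 ⊕ p2)) ∧ (p1 ⊕ p5)) = False ⊕ False = False
((p5 → p1) ∧ p1) → ((p1 ⊕ p2) ⊕ ((p1 ⊕ (p5 ⊕ p2)) ∧ (p1 ⊕ p5))) = True → False = False
p2 ⊕ p1 = True ⊕ True = False
(p2 ⊕ p1) ↔ p1 = False ↔ True = False
(((p5 → p1) ∧ p1) → ((p1 ⊕ p2) ⊕ ((p1 ⊕ (p5 ⊕ p2)) ∧ (p1 ⊕ p5)))) ⊕ ((p2 ⊕ p1) ↔ p1) = False ⊕ False = False
p1 → p2 = True → True = True
p2 ⊕ (p1 → p2) = True ⊕ True = False
p5 ⊕ p1 = True ⊕ True = False
(p5 ⊕ p1) ⊕ p1 = False ⊕ True = True
(p2 ⊕ (p1 → p2)) → ((p5 ⊕ p1) ⊕ p1) = False → True = True
((((p5 → p1) ∧ p1) → ((p1 ⊕ p2) ⊕ ((p1 ⊕ (p5 ⊕ p2)) ∧ (p1 ⊕ p5)))) ⊕ ((p2 ⊕ p1) ↔ p1)) ⊕ ((p2 ⊕ (p1 → p2)) → ((p5 ⊕ p1) ⊕ p1)) = False ⊕ True = True

True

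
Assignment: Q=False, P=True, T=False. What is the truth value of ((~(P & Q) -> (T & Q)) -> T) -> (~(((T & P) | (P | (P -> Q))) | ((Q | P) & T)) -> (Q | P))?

P & Q = True & False = False
~(P & Q) = ~False = True
T & Q = False & False = False
~(P & Q) -> (T & Q) = True -> False = False
(~(P & Q) -> (T & Q)) -> T = False -> False = True
T & P = False & True = False
P -> Q = True -> False = False
P | (P -> Q) = True | False = True
(T & P) | (P | (P -> Q)) = False | True = True
Q | P = False | True = True
(Q | P) & T = True & False = False
((T & P) | (P | (P -> Q))) | ((Q | P) & T) = True | False = True
~(((T & P) | (P | (P -> Q))) | ((Q | P) & T)) = ~True = False
Q | P = False | True = True
~(((T & P) | (P | (P -> Q))) | ((Q | P) & T)) -> (Q | P) = False -> True = True
((~(P & Q) -> (T & Q)) -> T) -> (~(((T & P) | (P | (P -> Q))) | ((Q | P) & T)) -> (Q | P)) = True -> True = True

True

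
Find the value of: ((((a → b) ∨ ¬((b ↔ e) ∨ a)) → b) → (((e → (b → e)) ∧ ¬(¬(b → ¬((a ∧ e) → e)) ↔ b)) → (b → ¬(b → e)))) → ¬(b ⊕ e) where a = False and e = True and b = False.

False

Substituting a=False, e=True, b=False:
a → b = False → False = True
b ↔ e = False ↔ True = False
(b ↔ e) ∨ a = False ∨ False = False
¬((b ↔ e) ∨ a) = ¬False = True
(a → b) ∨ ¬((b ↔ e) ∨ a) = True ∨ True = True
((a → b) ∨ ¬((b ↔ e) ∨ a)) → b = True → False = False
b → e = False → True = True
e → (b → e) = True → True = True
a ∧ e = False ∧ True = False
(a ∧ e) → e = False → True = True
¬((a ∧ e) → e) = ¬True = False
b → ¬((a ∧ e) → e) = False → False = True
¬(b → ¬((a ∧ e) → e)) = ¬True = False
¬(b → ¬((a ∧ e) → e)) ↔ b = False ↔ False = True
¬(¬(b → ¬((a ∧ e) → e)) ↔ b) = ¬True = False
(e → (b → e)) ∧ ¬(¬(b → ¬((a ∧ e) → e)) ↔ b) = True ∧ False = False
b → e = False → True = True
¬(b → e) = ¬True = False
b → ¬(b → e) = False → False = True
((e → (b → e)) ∧ ¬(¬(b → ¬((a ∧ e) → e)) ↔ b)) → (b → ¬(b → e)) = False → True = True
(((a → b) ∨ ¬((b ↔ e) ∨ a)) → b) → (((e → (b → e)) ∧ ¬(¬(b → ¬((a ∧ e) → e)) ↔ b)) → (b → ¬(b → e))) = False → True = True
b ⊕ e = False ⊕ True = True
¬(b ⊕ e) = ¬True = False
((((a → b) ∨ ¬((b ↔ e) ∨ a)) → b) → (((e → (b → e)) ∧ ¬(¬(b → ¬((a ∧ e) → e)) ↔ b)) → (b → ¬(b → e)))) → ¬(b ⊕ e) = True → False = False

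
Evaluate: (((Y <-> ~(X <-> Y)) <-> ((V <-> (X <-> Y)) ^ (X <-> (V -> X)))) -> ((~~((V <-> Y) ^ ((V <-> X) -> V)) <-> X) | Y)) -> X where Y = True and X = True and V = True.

True

Substituting Y=True, X=True, V=True:
X <-> Y = True <-> True = True
~(X <-> Y) = ~True = False
Y <-> ~(X <-> Y) = True <-> False = False
X <-> Y = True <-> True = True
V <-> (X <-> Y) = True <-> True = True
V -> X = True -> True = True
X <-> (V -> X) = True <-> True = True
(V <-> (X <-> Y)) ^ (X <-> (V -> X)) = True ^ True = False
(Y <-> ~(X <-> Y)) <-> ((V <-> (X <-> Y)) ^ (X <-> (V -> X))) = False <-> False = True
V <-> Y = True <-> True = True
V <-> X = True <-> True = True
(V <-> X) -> V = True -> True = True
(V <-> Y) ^ ((V <-> X) -> V) = True ^ True = False
~((V <-> Y) ^ ((V <-> X) -> V)) = ~False = True
~~((V <-> Y) ^ ((V <-> X) -> V)) = ~True = False
~~((V <-> Y) ^ ((V <-> X) -> V)) <-> X = False <-> True = False
(~~((V <-> Y) ^ ((V <-> X) -> V)) <-> X) | Y = False | True = True
((Y <-> ~(X <-> Y)) <-> ((V <-> (X <-> Y)) ^ (X <-> (V -> X)))) -> ((~~((V <-> Y) ^ ((V <-> X) -> V)) <-> X) | Y) = True -> True = True
(((Y <-> ~(X <-> Y)) <-> ((V <-> (X <-> Y)) ^ (X <-> (V -> X)))) -> ((~~((V <-> Y) ^ ((V <-> X) -> V)) <-> X) | Y)) -> X = True -> True = True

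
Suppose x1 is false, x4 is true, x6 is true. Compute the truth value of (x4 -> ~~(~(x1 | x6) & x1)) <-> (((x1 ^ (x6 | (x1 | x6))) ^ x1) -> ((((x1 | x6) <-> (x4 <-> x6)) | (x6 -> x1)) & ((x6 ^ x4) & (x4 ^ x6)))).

x1 | x6 = False | True = True
~(x1 | x6) = ~True = False
~(x1 | x6) & x1 = False & False = False
~(~(x1 | x6) & x1) = ~False = True
~~(~(x1 | x6) & x1) = ~True = False
x4 -> ~~(~(x1 | x6) & x1) = True -> False = False
x1 | x6 = False | True = True
x6 | (x1 | x6) = True | True = True
x1 ^ (x6 | (x1 | x6)) = False ^ True = True
(x1 ^ (x6 | (x1 | x6))) ^ x1 = True ^ False = True
x1 | x6 = False | True = True
x4 <-> x6 = True <-> True = True
(x1 | x6) <-> (x4 <-> x6) = True <-> True = True
x6 -> x1 = True -> False = False
((x1 | x6) <-> (x4 <-> x6)) | (x6 -> x1) = True | False = True
x6 ^ x4 = True ^ True = False
x4 ^ x6 = True ^ True = False
(x6 ^ x4) & (x4 ^ x6) = False & False = False
(((x1 | x6) <-> (x4 <-> x6)) | (x6 -> x1)) & ((x6 ^ x4) & (x4 ^ x6)) = True & False = False
((x1 ^ (x6 | (x1 | x6))) ^ x1) -> ((((x1 | x6) <-> (x4 <-> x6)) | (x6 -> x1)) & ((x6 ^ x4) & (x4 ^ x6))) = True -> False = False
(x4 -> ~~(~(x1 | x6) & x1)) <-> (((x1 ^ (x6 | (x1 | x6))) ^ x1) -> ((((x1 | x6) <-> (x4 <-> x6)) | (x6 -> x1)) & ((x6 ^ x4) & (x4 ^ x6)))) = False <-> False = True

True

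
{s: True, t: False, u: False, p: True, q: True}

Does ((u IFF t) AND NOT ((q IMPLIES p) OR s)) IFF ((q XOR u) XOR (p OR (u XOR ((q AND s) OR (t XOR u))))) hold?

True

u IFF t = False IFF False = True
q IMPLIES p = True IMPLIES True = True
(q IMPLIES p) OR s = True OR True = True
NOT ((q IMPLIES p) OR s) = NOT True = False
(u IFF t) AND NOT ((q IMPLIES p) OR s) = True AND False = False
q XOR u = True XOR False = True
q AND s = True AND True = True
t XOR u = False XOR False = False
(q AND s) OR (t XOR u) = True OR False = True
u XOR ((q AND s) OR (t XOR u)) = False XOR True = True
p OR (u XOR ((q AND s) OR (t XOR u))) = True OR True = True
(q XOR u) XOR (p OR (u XOR ((q AND s) OR (t XOR u)))) = True XOR True = False
((u IFF t) AND NOT ((q IMPLIES p) OR s)) IFF ((q XOR u) XOR (p OR (u XOR ((q AND s) OR (t XOR u))))) = False IFF False = True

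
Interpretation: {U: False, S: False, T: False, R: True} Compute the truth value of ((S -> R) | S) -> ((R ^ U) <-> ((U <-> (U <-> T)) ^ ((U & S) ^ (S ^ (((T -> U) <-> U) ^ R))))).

True

Substituting U=False, S=False, T=False, R=True:
S -> R = False -> True = True
(S -> R) | S = True | False = True
R ^ U = True ^ False = True
U <-> T = False <-> False = True
U <-> (U <-> T) = False <-> True = False
U & S = False & False = False
T -> U = False -> False = True
(T -> U) <-> U = True <-> False = False
((T -> U) <-> U) ^ R = False ^ True = True
S ^ (((T -> U) <-> U) ^ R) = False ^ True = True
(U & S) ^ (S ^ (((T -> U) <-> U) ^ R)) = False ^ True = True
(U <-> (U <-> T)) ^ ((U & S) ^ (S ^ (((T -> U) <-> U) ^ R))) = False ^ True = True
(R ^ U) <-> ((U <-> (U <-> T)) ^ ((U & S) ^ (S ^ (((T -> U) <-> U) ^ R)))) = True <-> True = True
((S -> R) | S) -> ((R ^ U) <-> ((U <-> (U <-> T)) ^ ((U & S) ^ (S ^ (((T -> U) <-> U) ^ R))))) = True -> True = True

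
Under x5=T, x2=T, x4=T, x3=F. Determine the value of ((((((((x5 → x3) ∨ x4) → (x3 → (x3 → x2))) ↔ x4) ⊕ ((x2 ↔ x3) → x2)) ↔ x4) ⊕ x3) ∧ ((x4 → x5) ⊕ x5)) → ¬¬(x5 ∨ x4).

T

x5 → x3 = T → F = F
(x5 → x3) ∨ x4 = F ∨ T = T
x3 → x2 = F → T = T
x3 → (x3 → x2) = F → T = T
((x5 → x3) ∨ x4) → (x3 → (x3 → x2)) = T → T = T
(((x5 → x3) ∨ x4) → (x3 → (x3 → x2))) ↔ x4 = T ↔ T = T
x2 ↔ x3 = T ↔ F = F
(x2 ↔ x3) → x2 = F → T = T
((((x5 → x3) ∨ x4) → (x3 → (x3 → x2))) ↔ x4) ⊕ ((x2 ↔ x3) → x2) = T ⊕ T = F
(((((x5 → x3) ∨ x4) → (x3 → (x3 → x2))) ↔ x4) ⊕ ((x2 ↔ x3) → x2)) ↔ x4 = F ↔ T = F
((((((x5 → x3) ∨ x4) → (x3 → (x3 → x2))) ↔ x4) ⊕ ((x2 ↔ x3) → x2)) ↔ x4) ⊕ x3 = F ⊕ F = F
x4 → x5 = T → T = T
(x4 → x5) ⊕ x5 = T ⊕ T = F
(((((((x5 → x3) ∨ x4) → (x3 → (x3 → x2))) ↔ x4) ⊕ ((x2 ↔ x3) → x2)) ↔ x4) ⊕ x3) ∧ ((x4 → x5) ⊕ x5) = F ∧ F = F
x5 ∨ x4 = T ∨ T = T
¬(x5 ∨ x4) = ¬T = F
¬¬(x5 ∨ x4) = ¬F = T
((((((((x5 → x3) ∨ x4) → (x3 → (x3 → x2))) ↔ x4) ⊕ ((x2 ↔ x3) → x2)) ↔ x4) ⊕ x3) ∧ ((x4 → x5) ⊕ x5)) → ¬¬(x5 ∨ x4) = F → T = T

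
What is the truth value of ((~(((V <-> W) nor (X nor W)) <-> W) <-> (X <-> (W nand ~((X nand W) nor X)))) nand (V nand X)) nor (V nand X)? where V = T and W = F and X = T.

V <-> W = T <-> F = F
X nor W = T nor F = F
(V <-> W) nor (X nor W) = F nor F = T
((V <-> W) nor (X nor W)) <-> W = T <-> F = F
~(((V <-> W) nor (X nor W)) <-> W) = ~F = T
X nand W = T nand F = T
(X nand W) nor X = T nor T = F
~((X nand W) nor X) = ~F = T
W nand ~((X nand W) nor X) = F nand T = T
X <-> (W nand ~((X nand W) nor X)) = T <-> T = T
~(((V <-> W) nor (X nor W)) <-> W) <-> (X <-> (W nand ~((X nand W) nor X))) = T <-> T = T
V nand X = T nand T = F
(~(((V <-> W) nor (X nor W)) <-> W) <-> (X <-> (W nand ~((X nand W) nor X)))) nand (V nand X) = T nand F = T
V nand X = T nand T = F
((~(((V <-> W) nor (X nor W)) <-> W) <-> (X <-> (W nand ~((X nand W) nor X)))) nand (V nand X)) nor (V nand X) = T nor F = F

F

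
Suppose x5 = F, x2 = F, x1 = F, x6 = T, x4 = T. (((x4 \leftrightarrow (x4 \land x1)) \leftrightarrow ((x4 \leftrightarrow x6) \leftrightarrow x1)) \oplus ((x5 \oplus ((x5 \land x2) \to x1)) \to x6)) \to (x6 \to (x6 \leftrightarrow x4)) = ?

x4 \land x1 = T \land F = F
x4 \leftrightarrow (x4 \land x1) = T \leftrightarrow F = F
x4 \leftrightarrow x6 = T \leftrightarrow T = T
(x4 \leftrightarrow x6) \leftrightarrow x1 = T \leftrightarrow F = F
(x4 \leftrightarrow (x4 \land x1)) \leftrightarrow ((x4 \leftrightarrow x6) \leftrightarrow x1) = F \leftrightarrow F = T
x5 \land x2 = F \land F = F
(x5 \land x2) \to x1 = F \to F = T
x5 \oplus ((x5 \land x2) \to x1) = F \oplus T = T
(x5 \oplus ((x5 \land x2) \to x1)) \to x6 = T \to T = T
((x4 \leftrightarrow (x4 \land x1)) \leftrightarrow ((x4 \leftrightarrow x6) \leftrightarrow x1)) \oplus ((x5 \oplus ((x5 \land x2) \to x1)) \to x6) = T \oplus T = F
x6 \leftrightarrow x4 = T \leftrightarrow T = T
x6 \to (x6 \leftrightarrow x4) = T \to T = T
(((x4 \leftrightarrow (x4 \land x1)) \leftrightarrow ((x4 \leftrightarrow x6) \leftrightarrow x1)) \oplus ((x5 \oplus ((x5 \land x2) \to x1)) \to x6)) \to (x6 \to (x6 \leftrightarrow x4)) = F \to T = T

T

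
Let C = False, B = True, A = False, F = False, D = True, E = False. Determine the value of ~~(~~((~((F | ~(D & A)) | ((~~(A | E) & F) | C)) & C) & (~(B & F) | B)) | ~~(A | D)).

True

D & A = True & False = False
~(D & A) = ~False = True
F | ~(D & A) = False | True = True
A | E = False | False = False
~(A | E) = ~False = True
~~(A | E) = ~True = False
~~(A | E) & F = False & False = False
(~~(A | E) & F) | C = False | False = False
(F | ~(D & A)) | ((~~(A | E) & F) | C) = True | False = True
~((F | ~(D & A)) | ((~~(A | E) & F) | C)) = ~True = False
~((F | ~(D & A)) | ((~~(A | E) & F) | C)) & C = False & False = False
B & F = True & False = False
~(B & F) = ~False = True
~(B & F) | B = True | True = True
(~((F | ~(D & A)) | ((~~(A | E) & F) | C)) & C) & (~(B & F) | B) = False & True = False
~((~((F | ~(D & A)) | ((~~(A | E) & F) | C)) & C) & (~(B & F) | B)) = ~False = True
~~((~((F | ~(D & A)) | ((~~(A | E) & F) | C)) & C) & (~(B & F) | B)) = ~True = False
A | D = False | True = True
~(A | D) = ~True = False
~~(A | D) = ~False = True
~~((~((F | ~(D & A)) | ((~~(A | E) & F) | C)) & C) & (~(B & F) | B)) | ~~(A | D) = False | True = True
~(~~((~((F | ~(D & A)) | ((~~(A | E) & F) | C)) & C) & (~(B & F) | B)) | ~~(A | D)) = ~True = False
~~(~~((~((F | ~(D & A)) | ((~~(A | E) & F) | C)) & C) & (~(B & F) | B)) | ~~(A | D)) = ~False = True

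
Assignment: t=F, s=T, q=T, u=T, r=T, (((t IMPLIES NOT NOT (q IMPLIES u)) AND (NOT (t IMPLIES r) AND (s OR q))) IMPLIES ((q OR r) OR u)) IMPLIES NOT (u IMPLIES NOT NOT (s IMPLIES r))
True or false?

q IMPLIES u = T IMPLIES T = T
NOT (q IMPLIES u) = NOT T = F
NOT NOT (q IMPLIES u) = NOT F = T
t IMPLIES NOT NOT (q IMPLIES u) = F IMPLIES T = T
t IMPLIES r = F IMPLIES T = T
NOT (t IMPLIES r) = NOT T = F
s OR q = T OR T = T
NOT (t IMPLIES r) AND (s OR q) = F AND T = F
(t IMPLIES NOT NOT (q IMPLIES u)) AND (NOT (t IMPLIES r) AND (s OR q)) = T AND F = F
q OR r = T OR T = T
(q OR r) OR u = T OR T = T
((t IMPLIES NOT NOT (q IMPLIES u)) AND (NOT (t IMPLIES r) AND (s OR q))) IMPLIES ((q OR r) OR u) = F IMPLIES T = T
s IMPLIES r = T IMPLIES T = T
NOT (s IMPLIES r) = NOT T = F
NOT NOT (s IMPLIES r) = NOT F = T
u IMPLIES NOT NOT (s IMPLIES r) = T IMPLIES T = T
NOT (u IMPLIES NOT NOT (s IMPLIES r)) = NOT T = F
(((t IMPLIES NOT NOT (q IMPLIES u)) AND (NOT (t IMPLIES r) AND (s OR q))) IMPLIES ((q OR r) OR u)) IMPLIES NOT (u IMPLIES NOT NOT (s IMPLIES r)) = T IMPLIES F = F

F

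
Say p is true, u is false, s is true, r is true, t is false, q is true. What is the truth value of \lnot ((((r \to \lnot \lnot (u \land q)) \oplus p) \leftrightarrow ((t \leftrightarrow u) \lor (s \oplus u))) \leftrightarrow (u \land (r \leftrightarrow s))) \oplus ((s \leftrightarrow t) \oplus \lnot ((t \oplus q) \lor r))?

u \land q = \text{False} \land \text{True} = \text{False}
\lnot (u \land q) = \lnot \text{False} = \text{True}
\lnot \lnot (u \land q) = \lnot \text{True} = \text{False}
r \to \lnot \lnot (u \land q) = \text{True} \to \text{False} = \text{False}
(r \to \lnot \lnot (u \land q)) \oplus p = \text{False} \oplus \text{True} = \text{True}
t \leftrightarrow u = \text{False} \leftrightarrow \text{False} = \text{True}
s \oplus u = \text{True} \oplus \text{False} = \text{True}
(t \leftrightarrow u) \lor (s \oplus u) = \text{True} \lor \text{True} = \text{True}
((r \to \lnot \lnot (u \land q)) \oplus p) \leftrightarrow ((t \leftrightarrow u) \lor (s \oplus u)) = \text{True} \leftrightarrow \text{True} = \text{True}
r \leftrightarrow s = \text{True} \leftrightarrow \text{True} = \text{True}
u \land (r \leftrightarrow s) = \text{False} \land \text{True} = \text{False}
(((r \to \lnot \lnot (u \land q)) \oplus p) \leftrightarrow ((t \leftrightarrow u) \lor (s \oplus u))) \leftrightarrow (u \land (r \leftrightarrow s)) = \text{True} \leftrightarrow \text{False} = \text{False}
\lnot ((((r \to \lnot \lnot (u \land q)) \oplus p) \leftrightarrow ((t \leftrightarrow u) \lor (s \oplus u))) \leftrightarrow (u \land (r \leftrightarrow s))) = \lnot \text{False} = \text{True}
s \leftrightarrow t = \text{True} \leftrightarrow \text{False} = \text{False}
t \oplus q = \text{False} \oplus \text{True} = \text{True}
(t \oplus q) \lor r = \text{True} \lor \text{True} = \text{True}
\lnot ((t \oplus q) \lor r) = \lnot \text{True} = \text{False}
(s \leftrightarrow t) \oplus \lnot ((t \oplus q) \lor r) = \text{False} \oplus \text{False} = \text{False}
\lnot ((((r \to \lnot \lnot (u \land q)) \oplus p) \leftrightarrow ((t \leftrightarrow u) \lor (s \oplus u))) \leftrightarrow (u \land (r \leftrightarrow s))) \oplus ((s \leftrightarrow t) \oplus \lnot ((t \oplus q) \lor r)) = \text{True} \oplus \text{False} = \text{True}

\text{True}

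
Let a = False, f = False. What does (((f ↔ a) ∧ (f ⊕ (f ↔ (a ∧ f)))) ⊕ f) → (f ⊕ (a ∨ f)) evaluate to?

False

f ↔ a = False ↔ False = True
a ∧ f = False ∧ False = False
f ↔ (a ∧ f) = False ↔ False = True
f ⊕ (f ↔ (a ∧ f)) = False ⊕ True = True
(f ↔ a) ∧ (f ⊕ (f ↔ (a ∧ f))) = True ∧ True = True
((f ↔ a) ∧ (f ⊕ (f ↔ (a ∧ f)))) ⊕ f = True ⊕ False = True
a ∨ f = False ∨ False = False
f ⊕ (a ∨ f) = False ⊕ False = False
(((f ↔ a) ∧ (f ⊕ (f ↔ (a ∧ f)))) ⊕ f) → (f ⊕ (a ∨ f)) = True → False = False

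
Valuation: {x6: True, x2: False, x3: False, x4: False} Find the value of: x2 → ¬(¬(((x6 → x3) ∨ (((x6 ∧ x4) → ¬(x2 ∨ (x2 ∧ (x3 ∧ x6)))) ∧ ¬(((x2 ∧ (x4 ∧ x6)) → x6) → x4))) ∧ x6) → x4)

Substituting x6=True, x2=False, x3=False, x4=False:
x6 → x3 = True → False = False
x6 ∧ x4 = True ∧ False = False
x3 ∧ x6 = False ∧ True = False
x2 ∧ (x3 ∧ x6) = False ∧ False = False
x2 ∨ (x2 ∧ (x3 ∧ x6)) = False ∨ False = False
¬(x2 ∨ (x2 ∧ (x3 ∧ x6))) = ¬False = True
(x6 ∧ x4) → ¬(x2 ∨ (x2 ∧ (x3 ∧ x6))) = False → True = True
x4 ∧ x6 = False ∧ True = False
x2 ∧ (x4 ∧ x6) = False ∧ False = False
(x2 ∧ (x4 ∧ x6)) → x6 = False → True = True
((x2 ∧ (x4 ∧ x6)) → x6) → x4 = True → False = False
¬(((x2 ∧ (x4 ∧ x6)) → x6) → x4) = ¬False = True
((x6 ∧ x4) → ¬(x2 ∨ (x2 ∧ (x3 ∧ x6)))) ∧ ¬(((x2 ∧ (x4 ∧ x6)) → x6) → x4) = True ∧ True = True
(x6 → x3) ∨ (((x6 ∧ x4) → ¬(x2 ∨ (x2 ∧ (x3 ∧ x6)))) ∧ ¬(((x2 ∧ (x4 ∧ x6)) → x6) → x4)) = False ∨ True = True
((x6 → x3) ∨ (((x6 ∧ x4) → ¬(x2 ∨ (x2 ∧ (x3 ∧ x6)))) ∧ ¬(((x2 ∧ (x4 ∧ x6)) → x6) → x4))) ∧ x6 = True ∧ True = True
¬(((x6 → x3) ∨ (((x6 ∧ x4) → ¬(x2 ∨ (x2 ∧ (x3 ∧ x6)))) ∧ ¬(((x2 ∧ (x4 ∧ x6)) → x6) → x4))) ∧ x6) = ¬True = False
¬(((x6 → x3) ∨ (((x6 ∧ x4) → ¬(x2 ∨ (x2 ∧ (x3 ∧ x6)))) ∧ ¬(((x2 ∧ (x4 ∧ x6)) → x6) → x4))) ∧ x6) → x4 = False → False = True
¬(¬(((x6 → x3) ∨ (((x6 ∧ x4) → ¬(x2 ∨ (x2 ∧ (x3 ∧ x6)))) ∧ ¬(((x2 ∧ (x4 ∧ x6)) → x6) → x4))) ∧ x6) → x4) = ¬True = False
x2 → ¬(¬(((x6 → x3) ∨ (((x6 ∧ x4) → ¬(x2 ∨ (x2 ∧ (x3 ∧ x6)))) ∧ ¬(((x2 ∧ (x4 ∧ x6)) → x6) → x4))) ∧ x6) → x4) = False → False = True

True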